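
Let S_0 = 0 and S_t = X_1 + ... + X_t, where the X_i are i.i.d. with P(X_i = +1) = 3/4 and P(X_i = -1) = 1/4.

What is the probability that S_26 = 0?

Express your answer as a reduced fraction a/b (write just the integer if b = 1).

Answer: 2072739474225/562949953421312

Derivation:
To be at 0 after 26 steps: need exactly 13 steps of +1 and 13 of -1.
Number of such sequences: C(26,13) = 10400600
Each has probability (3/4)^13 · (1/4)^13 = 1594323/4503599627370496
P = 10400600 · 1594323/4503599627370496 = 2072739474225/562949953421312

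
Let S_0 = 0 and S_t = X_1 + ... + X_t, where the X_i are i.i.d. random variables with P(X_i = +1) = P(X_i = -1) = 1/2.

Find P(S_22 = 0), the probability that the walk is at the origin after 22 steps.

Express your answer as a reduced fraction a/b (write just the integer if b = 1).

To return to 0 after 22 steps: need exactly 11 steps of +1 and 11 of -1.
Favorable paths: C(22,11) = 705432
Total paths: 2^22 = 4194304
P = 705432/4194304 = 88179/524288

Answer: 88179/524288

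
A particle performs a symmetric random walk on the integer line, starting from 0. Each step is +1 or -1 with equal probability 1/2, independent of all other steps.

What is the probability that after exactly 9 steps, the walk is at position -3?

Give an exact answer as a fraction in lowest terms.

To reach position -3 after 9 steps: need 3 steps of +1 and 6 of -1.
Favorable paths: C(9,3) = 84
Total paths: 2^9 = 512
P = 84/512 = 21/128

Answer: 21/128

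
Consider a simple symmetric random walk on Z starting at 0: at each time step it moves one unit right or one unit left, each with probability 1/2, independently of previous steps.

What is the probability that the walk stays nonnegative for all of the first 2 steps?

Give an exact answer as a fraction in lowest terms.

Let f(t,s) = #length-t paths at position s with S_1..S_t all ≥ 0.
f(t,s) = f(t-1,s-1) + f(t-1,s+1) for s ≥ 0; f(t,s) = 0 for s < 0.
t=0: f(0,0)=1
t=1: f(1,1)=1
t=2: f(2,0)=1 f(2,2)=1
Σ_s f(2,s) = 2
P = 2/4 = 1/2

Answer: 1/2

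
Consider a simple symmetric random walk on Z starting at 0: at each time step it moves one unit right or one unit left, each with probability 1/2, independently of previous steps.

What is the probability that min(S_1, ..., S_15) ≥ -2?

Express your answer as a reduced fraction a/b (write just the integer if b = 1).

Let f(t,s) = #length-t paths at position s with S_1..S_t all ≥ -2.
f(t,s) = f(t-1,s-1) + f(t-1,s+1) for s ≥ -2; f(t,s) = 0 for s < -2.
t=0: f(0,0)=1
t=1: f(1,-1)=1 f(1,1)=1
t=2: f(2,-2)=1 f(2,0)=2 f(2,2)=1
t=3: f(3,-1)=3 f(3,1)=3 f(3,3)=1
t=4: f(4,-2)=3 f(4,0)=6 f(4,2)=4 f(4,4)=1
t=5: f(5,-1)=9 f(5,1)=10 f(5,3)=5 f(5,5)=1
t=6: f(6,-2)=9 f(6,0)=19 f(6,2)=15 f(6,4)=6 f(6,6)=1
t=7: f(7,-1)=28 f(7,1)=34 f(7,3)=21 f(7,5)=7 f(7,7)=1
t=8: f(8,-2)=28 f(8,0)=62 f(8,2)=55 f(8,4)=28 f(8,6)=8 f(8,8)=1
t=9: f(9,-1)=90 f(9,1)=117 f(9,3)=83 f(9,5)=36 f(9,7)=9 f(9,9)=1
t=10: f(10,-2)=90 f(10,0)=207 f(10,2)=200 f(10,4)=119 f(10,6)=45 f(10,8)=10 f(10,10)=1
t=11: f(11,-1)=297 f(11,1)=407 f(11,3)=319 f(11,5)=164 f(11,7)=55 f(11,9)=11 f(11,11)=1
t=12: f(12,-2)=297 f(12,0)=704 f(12,2)=726 f(12,4)=483 f(12,6)=219 f(12,8)=66 f(12,10)=12 f(12,12)=1
t=13: f(13,-1)=1001 f(13,1)=1430 f(13,3)=1209 f(13,5)=702 f(13,7)=285 f(13,9)=78 f(13,11)=13 f(13,13)=1
t=14: f(14,-2)=1001 f(14,0)=2431 f(14,2)=2639 f(14,4)=1911 f(14,6)=987 f(14,8)=363 f(14,10)=91 f(14,12)=14 f(14,14)=1
t=15: f(15,-1)=3432 f(15,1)=5070 f(15,3)=4550 f(15,5)=2898 f(15,7)=1350 f(15,9)=454 f(15,11)=105 f(15,13)=15 f(15,15)=1
Σ_s f(15,s) = 17875
P = 17875/32768 = 17875/32768

Answer: 17875/32768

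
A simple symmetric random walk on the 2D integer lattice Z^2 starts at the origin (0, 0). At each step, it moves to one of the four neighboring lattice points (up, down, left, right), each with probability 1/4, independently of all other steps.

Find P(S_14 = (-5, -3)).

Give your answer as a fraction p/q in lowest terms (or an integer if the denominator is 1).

Let h be the number of horizontal steps (so 14-h are vertical). To end at (-5,-3) need (h-5)/2 right-steps and ((14-h)-3)/2 up-steps.
Sum over h with 5 ≤ h ≤ 11, h ≡ 1 (mod 2), 14-h ≡ 1 (mod 2):
h=5: C(14,5)·C(5,0)·C(9,3) = 2002·1·84 = 168168
h=7: C(14,7)·C(7,1)·C(7,2) = 3432·7·21 = 504504
h=9: C(14,9)·C(9,2)·C(5,1) = 2002·36·5 = 360360
h=11: C(14,11)·C(11,3)·C(3,0) = 364·165·1 = 60060
Total favorable: 1093092
Total paths: 4^14 = 268435456
P = 1093092/268435456 = 273273/67108864

Answer: 273273/67108864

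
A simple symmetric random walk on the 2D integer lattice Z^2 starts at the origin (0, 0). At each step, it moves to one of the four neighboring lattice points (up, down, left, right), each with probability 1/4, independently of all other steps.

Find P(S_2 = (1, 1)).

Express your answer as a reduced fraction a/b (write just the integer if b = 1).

Answer: 1/8

Derivation:
Let h be the number of horizontal steps (so 2-h are vertical). To end at (1,1) need (h+1)/2 right-steps and ((2-h)+1)/2 up-steps.
Sum over h with 1 ≤ h ≤ 1, h ≡ 1 (mod 2), 2-h ≡ 1 (mod 2):
h=1: C(2,1)·C(1,1)·C(1,1) = 2·1·1 = 2
Total favorable: 2
Total paths: 4^2 = 16
P = 2/16 = 1/8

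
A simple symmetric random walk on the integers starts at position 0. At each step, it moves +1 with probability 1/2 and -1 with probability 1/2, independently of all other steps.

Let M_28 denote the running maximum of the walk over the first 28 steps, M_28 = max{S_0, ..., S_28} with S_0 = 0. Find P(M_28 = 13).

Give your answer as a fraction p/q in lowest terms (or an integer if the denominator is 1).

Answer: 148005/33554432

Derivation:
Let M_28 = max(S_0,...,S_28). Use the reflection principle: for j ≥ 1, #{paths with M_28 ≥ j} = #{S_28 ≥ j} + #{S_28 ≥ j+1}.
By reflection, #{M_28 ≥ 13} = #{S_28 ≥ 13} + #{S_28 ≥ 14} = 1683218 + 1683218 = 3366436.
#{M_28 ≥ 14} = #{S_28 ≥ 14} + #{S_28 ≥ 15} = 1683218 + 499178 = 2182396.
#{M_28 = 13} = 3366436 - 2182396 = 1184040.
P(M_28 = 13) = 1184040/268435456 = 148005/33554432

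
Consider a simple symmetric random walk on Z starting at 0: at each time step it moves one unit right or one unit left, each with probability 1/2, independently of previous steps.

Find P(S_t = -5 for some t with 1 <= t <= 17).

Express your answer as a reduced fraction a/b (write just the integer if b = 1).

Answer: 7795/32768

Derivation:
Count via complement. Let g(t,s) = #length-t paths at position s with S_1..S_t all ≠ -5.
g(t,s) = g(t-1,s-1) + g(t-1,s+1) for s ≠ -5; g(t,-5) = 0.
t=0: g(0,0)=1
t=1: g(1,-1)=1 g(1,1)=1
t=2: g(2,-2)=1 g(2,0)=2 g(2,2)=1
t=3: g(3,-3)=1 g(3,-1)=3 g(3,1)=3 g(3,3)=1
t=4: g(4,-4)=1 g(4,-2)=4 g(4,0)=6 g(4,2)=4 g(4,4)=1
t=5: g(5,-3)=5 g(5,-1)=10 g(5,1)=10 g(5,3)=5 g(5,5)=1
t=6: g(6,-4)=5 g(6,-2)=15 g(6,0)=20 g(6,2)=15 g(6,4)=6 g(6,6)=1
t=7: g(7,-3)=20 g(7,-1)=35 g(7,1)=35 g(7,3)=21 g(7,5)=7 g(7,7)=1
t=8: g(8,-4)=20 g(8,-2)=55 g(8,0)=70 g(8,2)=56 g(8,4)=28 g(8,6)=8 g(8,8)=1
t=9: g(9,-3)=75 g(9,-1)=125 g(9,1)=126 g(9,3)=84 g(9,5)=36 g(9,7)=9 g(9,9)=1
t=10: g(10,-4)=75 g(10,-2)=200 g(10,0)=251 g(10,2)=210 g(10,4)=120 g(10,6)=45 g(10,8)=10 g(10,10)=1
t=11: g(11,-3)=275 g(11,-1)=451 g(11,1)=461 g(11,3)=330 g(11,5)=165 g(11,7)=55 g(11,9)=11 g(11,11)=1
t=12: g(12,-4)=275 g(12,-2)=726 g(12,0)=912 g(12,2)=791 g(12,4)=495 g(12,6)=220 g(12,8)=66 g(12,10)=12 g(12,12)=1
t=13: g(13,-3)=1001 g(13,-1)=1638 g(13,1)=1703 g(13,3)=1286 g(13,5)=715 g(13,7)=286 g(13,9)=78 g(13,11)=13 g(13,13)=1
t=14: g(14,-4)=1001 g(14,-2)=2639 g(14,0)=3341 g(14,2)=2989 g(14,4)=2001 g(14,6)=1001 g(14,8)=364 g(14,10)=91 g(14,12)=14 g(14,14)=1
t=15: g(15,-3)=3640 g(15,-1)=5980 g(15,1)=6330 g(15,3)=4990 g(15,5)=3002 g(15,7)=1365 g(15,9)=455 g(15,11)=105 g(15,13)=15 g(15,15)=1
t=16: g(16,-4)=3640 g(16,-2)=9620 g(16,0)=12310 g(16,2)=11320 g(16,4)=7992 g(16,6)=4367 g(16,8)=1820 g(16,10)=560 g(16,12)=120 g(16,14)=16 g(16,16)=1
t=17: g(17,-3)=13260 g(17,-1)=21930 g(17,1)=23630 g(17,3)=19312 g(17,5)=12359 g(17,7)=6187 g(17,9)=2380 g(17,11)=680 g(17,13)=136 g(17,15)=17 g(17,17)=1
Paths never hitting -5: Σ_s g(17,s) = 99892
Paths hitting -5: 2^17 - 99892 = 31180
P = 31180/131072 = 7795/32768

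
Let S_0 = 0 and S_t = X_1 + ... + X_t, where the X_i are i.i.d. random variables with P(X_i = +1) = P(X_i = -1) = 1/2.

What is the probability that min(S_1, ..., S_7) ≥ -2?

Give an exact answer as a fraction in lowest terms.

Answer: 91/128

Derivation:
Let f(t,s) = #length-t paths at position s with S_1..S_t all ≥ -2.
f(t,s) = f(t-1,s-1) + f(t-1,s+1) for s ≥ -2; f(t,s) = 0 for s < -2.
t=0: f(0,0)=1
t=1: f(1,-1)=1 f(1,1)=1
t=2: f(2,-2)=1 f(2,0)=2 f(2,2)=1
t=3: f(3,-1)=3 f(3,1)=3 f(3,3)=1
t=4: f(4,-2)=3 f(4,0)=6 f(4,2)=4 f(4,4)=1
t=5: f(5,-1)=9 f(5,1)=10 f(5,3)=5 f(5,5)=1
t=6: f(6,-2)=9 f(6,0)=19 f(6,2)=15 f(6,4)=6 f(6,6)=1
t=7: f(7,-1)=28 f(7,1)=34 f(7,3)=21 f(7,5)=7 f(7,7)=1
Σ_s f(7,s) = 91
P = 91/128 = 91/128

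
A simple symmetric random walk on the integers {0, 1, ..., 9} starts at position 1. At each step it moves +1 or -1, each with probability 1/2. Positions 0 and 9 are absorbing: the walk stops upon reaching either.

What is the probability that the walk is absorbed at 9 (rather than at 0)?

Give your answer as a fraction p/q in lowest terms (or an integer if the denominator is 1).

Answer: 1/9

Derivation:
Symmetric walk (p = 1/2): the harmonic-function argument gives P(hit 9 before 0 | start at 1) = a/N.
P = 1/9 = 1/9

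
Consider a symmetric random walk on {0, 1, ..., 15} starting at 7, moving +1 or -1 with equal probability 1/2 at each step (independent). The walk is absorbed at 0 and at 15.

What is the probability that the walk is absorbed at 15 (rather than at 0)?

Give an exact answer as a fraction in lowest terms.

Symmetric walk (p = 1/2): the harmonic-function argument gives P(hit 15 before 0 | start at 7) = a/N.
P = 7/15 = 7/15

Answer: 7/15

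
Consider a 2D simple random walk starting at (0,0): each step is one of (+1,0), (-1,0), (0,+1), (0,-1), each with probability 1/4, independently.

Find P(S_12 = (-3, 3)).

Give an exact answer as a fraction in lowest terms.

Answer: 12705/1048576

Derivation:
Let h be the number of horizontal steps (so 12-h are vertical). To end at (-3,3) need (h-3)/2 right-steps and ((12-h)+3)/2 up-steps.
Sum over h with 3 ≤ h ≤ 9, h ≡ 1 (mod 2), 12-h ≡ 1 (mod 2):
h=3: C(12,3)·C(3,0)·C(9,6) = 220·1·84 = 18480
h=5: C(12,5)·C(5,1)·C(7,5) = 792·5·21 = 83160
h=7: C(12,7)·C(7,2)·C(5,4) = 792·21·5 = 83160
h=9: C(12,9)·C(9,3)·C(3,3) = 220·84·1 = 18480
Total favorable: 203280
Total paths: 4^12 = 16777216
P = 203280/16777216 = 12705/1048576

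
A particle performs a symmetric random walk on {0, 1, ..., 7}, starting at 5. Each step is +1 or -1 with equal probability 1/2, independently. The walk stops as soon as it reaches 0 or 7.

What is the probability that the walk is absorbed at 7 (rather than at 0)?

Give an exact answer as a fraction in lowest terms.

Answer: 5/7

Derivation:
Symmetric walk (p = 1/2): the harmonic-function argument gives P(hit 7 before 0 | start at 5) = a/N.
P = 5/7 = 5/7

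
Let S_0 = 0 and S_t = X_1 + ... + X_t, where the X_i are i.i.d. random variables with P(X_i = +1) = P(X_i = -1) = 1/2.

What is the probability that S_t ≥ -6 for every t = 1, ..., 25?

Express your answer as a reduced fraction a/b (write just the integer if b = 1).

Let f(t,s) = #length-t paths at position s with S_1..S_t all ≥ -6.
f(t,s) = f(t-1,s-1) + f(t-1,s+1) for s ≥ -6; f(t,s) = 0 for s < -6.
t=0: f(0,0)=1
t=1: f(1,-1)=1 f(1,1)=1
t=2: f(2,-2)=1 f(2,0)=2 f(2,2)=1
t=3: f(3,-3)=1 f(3,-1)=3 f(3,1)=3 f(3,3)=1
t=4: f(4,-4)=1 f(4,-2)=4 f(4,0)=6 f(4,2)=4 f(4,4)=1
t=5: f(5,-5)=1 f(5,-3)=5 f(5,-1)=10 f(5,1)=10 f(5,3)=5 f(5,5)=1
t=6: f(6,-6)=1 f(6,-4)=6 f(6,-2)=15 f(6,0)=20 f(6,2)=15 f(6,4)=6 f(6,6)=1
t=7: f(7,-5)=7 f(7,-3)=21 f(7,-1)=35 f(7,1)=35 f(7,3)=21 f(7,5)=7 f(7,7)=1
t=8: f(8,-6)=7 f(8,-4)=28 f(8,-2)=56 f(8,0)=70 f(8,2)=56 f(8,4)=28 f(8,6)=8 f(8,8)=1
t=9: f(9,-5)=35 f(9,-3)=84 f(9,-1)=126 f(9,1)=126 f(9,3)=84 f(9,5)=36 f(9,7)=9 f(9,9)=1
t=10: f(10,-6)=35 f(10,-4)=119 f(10,-2)=210 f(10,0)=252 f(10,2)=210 f(10,4)=120 f(10,6)=45 f(10,8)=10 f(10,10)=1
t=11: f(11,-5)=154 f(11,-3)=329 f(11,-1)=462 f(11,1)=462 f(11,3)=330 f(11,5)=165 f(11,7)=55 f(11,9)=11 f(11,11)=1
t=12: f(12,-6)=154 f(12,-4)=483 f(12,-2)=791 f(12,0)=924 f(12,2)=792 f(12,4)=495 f(12,6)=220 f(12,8)=66 f(12,10)=12 f(12,12)=1
t=13: f(13,-5)=637 f(13,-3)=1274 f(13,-1)=1715 f(13,1)=1716 f(13,3)=1287 f(13,5)=715 f(13,7)=286 f(13,9)=78 f(13,11)=13 f(13,13)=1
t=14: f(14,-6)=637 f(14,-4)=1911 f(14,-2)=2989 f(14,0)=3431 f(14,2)=3003 f(14,4)=2002 f(14,6)=1001 f(14,8)=364 f(14,10)=91 f(14,12)=14 f(14,14)=1
t=15: f(15,-5)=2548 f(15,-3)=4900 f(15,-1)=6420 f(15,1)=6434 f(15,3)=5005 f(15,5)=3003 f(15,7)=1365 f(15,9)=455 f(15,11)=105 f(15,13)=15 f(15,15)=1
t=16: f(16,-6)=2548 f(16,-4)=7448 f(16,-2)=11320 f(16,0)=12854 f(16,2)=11439 f(16,4)=8008 f(16,6)=4368 f(16,8)=1820 f(16,10)=560 f(16,12)=120 f(16,14)=16 f(16,16)=1
t=17: f(17,-5)=9996 f(17,-3)=18768 f(17,-1)=24174 f(17,1)=24293 f(17,3)=19447 f(17,5)=12376 f(17,7)=6188 f(17,9)=2380 f(17,11)=680 f(17,13)=136 f(17,15)=17 f(17,17)=1
t=18: f(18,-6)=9996 f(18,-4)=28764 f(18,-2)=42942 f(18,0)=48467 f(18,2)=43740 f(18,4)=31823 f(18,6)=18564 f(18,8)=8568 f(18,10)=3060 f(18,12)=816 f(18,14)=153 f(18,16)=18 f(18,18)=1
t=19: f(19,-5)=38760 f(19,-3)=71706 f(19,-1)=91409 f(19,1)=92207 f(19,3)=75563 f(19,5)=50387 f(19,7)=27132 f(19,9)=11628 f(19,11)=3876 f(19,13)=969 f(19,15)=171 f(19,17)=19 f(19,19)=1
t=20: f(20,-6)=38760 f(20,-4)=110466 f(20,-2)=163115 f(20,0)=183616 f(20,2)=167770 f(20,4)=125950 f(20,6)=77519 f(20,8)=38760 f(20,10)=15504 f(20,12)=4845 f(20,14)=1140 f(20,16)=190 f(20,18)=20 f(20,20)=1
t=21: f(21,-5)=149226 f(21,-3)=273581 f(21,-1)=346731 f(21,1)=351386 f(21,3)=293720 f(21,5)=203469 f(21,7)=116279 f(21,9)=54264 f(21,11)=20349 f(21,13)=5985 f(21,15)=1330 f(21,17)=210 f(21,19)=21 f(21,21)=1
t=22: f(22,-6)=149226 f(22,-4)=422807 f(22,-2)=620312 f(22,0)=698117 f(22,2)=645106 f(22,4)=497189 f(22,6)=319748 f(22,8)=170543 f(22,10)=74613 f(22,12)=26334 f(22,14)=7315 f(22,16)=1540 f(22,18)=231 f(22,20)=22 f(22,22)=1
t=23: f(23,-5)=572033 f(23,-3)=1043119 f(23,-1)=1318429 f(23,1)=1343223 f(23,3)=1142295 f(23,5)=816937 f(23,7)=490291 f(23,9)=245156 f(23,11)=100947 f(23,13)=33649 f(23,15)=8855 f(23,17)=1771 f(23,19)=253 f(23,21)=23 f(23,23)=1
t=24: f(24,-6)=572033 f(24,-4)=1615152 f(24,-2)=2361548 f(24,0)=2661652 f(24,2)=2485518 f(24,4)=1959232 f(24,6)=1307228 f(24,8)=735447 f(24,10)=346103 f(24,12)=134596 f(24,14)=42504 f(24,16)=10626 f(24,18)=2024 f(24,20)=276 f(24,22)=24 f(24,24)=1
t=25: f(25,-5)=2187185 f(25,-3)=3976700 f(25,-1)=5023200 f(25,1)=5147170 f(25,3)=4444750 f(25,5)=3266460 f(25,7)=2042675 f(25,9)=1081550 f(25,11)=480699 f(25,13)=177100 f(25,15)=53130 f(25,17)=12650 f(25,19)=2300 f(25,21)=300 f(25,23)=25 f(25,25)=1
Σ_s f(25,s) = 27895895
P = 27895895/33554432 = 27895895/33554432

Answer: 27895895/33554432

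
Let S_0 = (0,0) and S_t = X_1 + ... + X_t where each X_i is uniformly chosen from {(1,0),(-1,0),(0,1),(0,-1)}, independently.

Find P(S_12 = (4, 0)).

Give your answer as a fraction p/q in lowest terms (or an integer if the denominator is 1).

Answer: 245025/16777216

Derivation:
Let h be the number of horizontal steps (so 12-h are vertical). To end at (4,0) need (h+4)/2 right-steps and ((12-h)+0)/2 up-steps.
Sum over h with 4 ≤ h ≤ 12, h ≡ 0 (mod 2), 12-h ≡ 0 (mod 2):
h=4: C(12,4)·C(4,4)·C(8,4) = 495·1·70 = 34650
h=6: C(12,6)·C(6,5)·C(6,3) = 924·6·20 = 110880
h=8: C(12,8)·C(8,6)·C(4,2) = 495·28·6 = 83160
h=10: C(12,10)·C(10,7)·C(2,1) = 66·120·2 = 15840
h=12: C(12,12)·C(12,8)·C(0,0) = 1·495·1 = 495
Total favorable: 245025
Total paths: 4^12 = 16777216
P = 245025/16777216 = 245025/16777216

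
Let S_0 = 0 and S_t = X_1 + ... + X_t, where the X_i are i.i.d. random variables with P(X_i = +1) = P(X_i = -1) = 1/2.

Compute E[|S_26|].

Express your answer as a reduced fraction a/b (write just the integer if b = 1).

S_26 takes values m ≡ 0 (mod 2) with |m| ≤ 26; P(S_26=m) = C(26,(26+m)/2)/2^26.
Total paths: 2^26 = 67108864
Distribution: P(S=-26)=1/67108864, P(S=-24)=26/67108864, P(S=-22)=325/67108864, P(S=-20)=2600/67108864, P(S=-18)=14950/67108864, P(S=-16)=65780/67108864, P(S=-14)=230230/67108864, P(S=-12)=657800/67108864, P(S=-10)=1562275/67108864, P(S=-8)=3124550/67108864, P(S=-6)=5311735/67108864, P(S=-4)=7726160/67108864, P(S=-2)=9657700/67108864, P(S=0)=10400600/67108864, P(S=2)=9657700/67108864, P(S=4)=7726160/67108864, P(S=6)=5311735/67108864, P(S=8)=3124550/67108864, P(S=10)=1562275/67108864, P(S=12)=657800/67108864, P(S=14)=230230/67108864, P(S=16)=65780/67108864, P(S=18)=14950/67108864, P(S=20)=2600/67108864, P(S=22)=325/67108864, P(S=24)=26/67108864, P(S=26)=1/67108864
E[|S_26|] = Σ_m |m|·P(S_26=m) = 270415600/67108864 = 16900975/4194304

Answer: 16900975/4194304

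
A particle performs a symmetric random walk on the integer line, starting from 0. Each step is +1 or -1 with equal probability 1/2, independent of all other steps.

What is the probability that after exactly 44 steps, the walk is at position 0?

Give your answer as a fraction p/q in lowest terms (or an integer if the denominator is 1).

To return to 0 after 44 steps: need exactly 22 steps of +1 and 22 of -1.
Favorable paths: C(44,22) = 2104098963720
Total paths: 2^44 = 17592186044416
P = 2104098963720/17592186044416 = 263012370465/2199023255552

Answer: 263012370465/2199023255552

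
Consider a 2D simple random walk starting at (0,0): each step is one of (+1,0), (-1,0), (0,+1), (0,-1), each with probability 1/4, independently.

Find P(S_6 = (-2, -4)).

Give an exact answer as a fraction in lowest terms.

Let h be the number of horizontal steps (so 6-h are vertical). To end at (-2,-4) need (h-2)/2 right-steps and ((6-h)-4)/2 up-steps.
Sum over h with 2 ≤ h ≤ 2, h ≡ 0 (mod 2), 6-h ≡ 0 (mod 2):
h=2: C(6,2)·C(2,0)·C(4,0) = 15·1·1 = 15
Total favorable: 15
Total paths: 4^6 = 4096
P = 15/4096 = 15/4096

Answer: 15/4096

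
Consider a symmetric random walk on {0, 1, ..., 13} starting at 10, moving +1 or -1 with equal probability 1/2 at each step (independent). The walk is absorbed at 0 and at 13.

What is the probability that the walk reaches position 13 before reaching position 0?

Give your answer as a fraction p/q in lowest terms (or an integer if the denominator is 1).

Answer: 10/13

Derivation:
Symmetric walk (p = 1/2): the harmonic-function argument gives P(hit 13 before 0 | start at 10) = a/N.
P = 10/13 = 10/13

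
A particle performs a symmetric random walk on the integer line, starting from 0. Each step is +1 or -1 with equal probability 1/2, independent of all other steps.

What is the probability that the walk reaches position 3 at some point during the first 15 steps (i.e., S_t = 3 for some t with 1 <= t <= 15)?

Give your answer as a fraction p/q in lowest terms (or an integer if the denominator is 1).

Count via complement. Let g(t,s) = #length-t paths at position s with S_1..S_t all ≠ 3.
g(t,s) = g(t-1,s-1) + g(t-1,s+1) for s ≠ 3; g(t,3) = 0.
t=0: g(0,0)=1
t=1: g(1,-1)=1 g(1,1)=1
t=2: g(2,-2)=1 g(2,0)=2 g(2,2)=1
t=3: g(3,-3)=1 g(3,-1)=3 g(3,1)=3
t=4: g(4,-4)=1 g(4,-2)=4 g(4,0)=6 g(4,2)=3
t=5: g(5,-5)=1 g(5,-3)=5 g(5,-1)=10 g(5,1)=9
t=6: g(6,-6)=1 g(6,-4)=6 g(6,-2)=15 g(6,0)=19 g(6,2)=9
t=7: g(7,-7)=1 g(7,-5)=7 g(7,-3)=21 g(7,-1)=34 g(7,1)=28
t=8: g(8,-8)=1 g(8,-6)=8 g(8,-4)=28 g(8,-2)=55 g(8,0)=62 g(8,2)=28
t=9: g(9,-9)=1 g(9,-7)=9 g(9,-5)=36 g(9,-3)=83 g(9,-1)=117 g(9,1)=90
t=10: g(10,-10)=1 g(10,-8)=10 g(10,-6)=45 g(10,-4)=119 g(10,-2)=200 g(10,0)=207 g(10,2)=90
t=11: g(11,-11)=1 g(11,-9)=11 g(11,-7)=55 g(11,-5)=164 g(11,-3)=319 g(11,-1)=407 g(11,1)=297
t=12: g(12,-12)=1 g(12,-10)=12 g(12,-8)=66 g(12,-6)=219 g(12,-4)=483 g(12,-2)=726 g(12,0)=704 g(12,2)=297
t=13: g(13,-13)=1 g(13,-11)=13 g(13,-9)=78 g(13,-7)=285 g(13,-5)=702 g(13,-3)=1209 g(13,-1)=1430 g(13,1)=1001
t=14: g(14,-14)=1 g(14,-12)=14 g(14,-10)=91 g(14,-8)=363 g(14,-6)=987 g(14,-4)=1911 g(14,-2)=2639 g(14,0)=2431 g(14,2)=1001
t=15: g(15,-15)=1 g(15,-13)=15 g(15,-11)=105 g(15,-9)=454 g(15,-7)=1350 g(15,-5)=2898 g(15,-3)=4550 g(15,-1)=5070 g(15,1)=3432
Paths never hitting 3: Σ_s g(15,s) = 17875
Paths hitting 3: 2^15 - 17875 = 14893
P = 14893/32768 = 14893/32768

Answer: 14893/32768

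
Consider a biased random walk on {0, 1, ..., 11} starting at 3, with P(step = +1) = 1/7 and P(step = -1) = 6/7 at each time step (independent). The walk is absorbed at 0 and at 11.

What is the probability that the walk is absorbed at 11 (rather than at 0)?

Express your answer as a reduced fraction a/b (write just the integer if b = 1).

Answer: 43/72559411

Derivation:
Biased walk: p = 1/7, q = 6/7, r = q/p = 6
Gambler's ruin: P(hit 11 before 0 | start at 3) = (1 - r^a)/(1 - r^N)
r^3 = 216; r^11 = 362797056
P = (1 - 216) / (1 - 362797056) = -215 / -362797055 = 43/72559411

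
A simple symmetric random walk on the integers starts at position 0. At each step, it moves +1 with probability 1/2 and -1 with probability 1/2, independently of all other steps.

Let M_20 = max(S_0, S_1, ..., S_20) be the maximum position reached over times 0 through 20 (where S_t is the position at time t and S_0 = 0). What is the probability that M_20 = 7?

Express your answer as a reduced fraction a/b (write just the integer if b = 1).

Answer: 4845/131072

Derivation:
Let M_20 = max(S_0,...,S_20). Use the reflection principle: for j ≥ 1, #{paths with M_20 ≥ j} = #{S_20 ≥ j} + #{S_20 ≥ j+1}.
By reflection, #{M_20 ≥ 7} = #{S_20 ≥ 7} + #{S_20 ≥ 8} = 60460 + 60460 = 120920.
#{M_20 ≥ 8} = #{S_20 ≥ 8} + #{S_20 ≥ 9} = 60460 + 21700 = 82160.
#{M_20 = 7} = 120920 - 82160 = 38760.
P(M_20 = 7) = 38760/1048576 = 4845/131072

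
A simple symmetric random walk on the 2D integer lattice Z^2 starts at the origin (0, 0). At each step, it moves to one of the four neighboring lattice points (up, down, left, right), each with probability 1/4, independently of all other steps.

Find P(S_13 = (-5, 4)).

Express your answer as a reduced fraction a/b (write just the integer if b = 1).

Answer: 16731/8388608

Derivation:
Let h be the number of horizontal steps (so 13-h are vertical). To end at (-5,4) need (h-5)/2 right-steps and ((13-h)+4)/2 up-steps.
Sum over h with 5 ≤ h ≤ 9, h ≡ 1 (mod 2), 13-h ≡ 0 (mod 2):
h=5: C(13,5)·C(5,0)·C(8,6) = 1287·1·28 = 36036
h=7: C(13,7)·C(7,1)·C(6,5) = 1716·7·6 = 72072
h=9: C(13,9)·C(9,2)·C(4,4) = 715·36·1 = 25740
Total favorable: 133848
Total paths: 4^13 = 67108864
P = 133848/67108864 = 16731/8388608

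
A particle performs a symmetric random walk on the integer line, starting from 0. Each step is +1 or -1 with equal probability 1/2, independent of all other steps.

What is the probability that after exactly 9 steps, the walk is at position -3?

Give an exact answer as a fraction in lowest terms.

To reach position -3 after 9 steps: need 3 steps of +1 and 6 of -1.
Favorable paths: C(9,3) = 84
Total paths: 2^9 = 512
P = 84/512 = 21/128

Answer: 21/128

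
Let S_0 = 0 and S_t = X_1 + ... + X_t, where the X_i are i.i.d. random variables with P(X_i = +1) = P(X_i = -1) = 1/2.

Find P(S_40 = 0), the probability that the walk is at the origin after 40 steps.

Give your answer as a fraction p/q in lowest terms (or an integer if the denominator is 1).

Answer: 34461632205/274877906944

Derivation:
To return to 0 after 40 steps: need exactly 20 steps of +1 and 20 of -1.
Favorable paths: C(40,20) = 137846528820
Total paths: 2^40 = 1099511627776
P = 137846528820/1099511627776 = 34461632205/274877906944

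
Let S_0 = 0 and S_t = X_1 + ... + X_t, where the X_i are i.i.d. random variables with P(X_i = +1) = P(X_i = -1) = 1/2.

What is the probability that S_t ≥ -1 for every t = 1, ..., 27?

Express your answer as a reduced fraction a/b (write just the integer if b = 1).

Answer: 5014575/16777216

Derivation:
Let f(t,s) = #length-t paths at position s with S_1..S_t all ≥ -1.
f(t,s) = f(t-1,s-1) + f(t-1,s+1) for s ≥ -1; f(t,s) = 0 for s < -1.
t=0: f(0,0)=1
t=1: f(1,-1)=1 f(1,1)=1
t=2: f(2,0)=2 f(2,2)=1
t=3: f(3,-1)=2 f(3,1)=3 f(3,3)=1
t=4: f(4,0)=5 f(4,2)=4 f(4,4)=1
t=5: f(5,-1)=5 f(5,1)=9 f(5,3)=5 f(5,5)=1
t=6: f(6,0)=14 f(6,2)=14 f(6,4)=6 f(6,6)=1
t=7: f(7,-1)=14 f(7,1)=28 f(7,3)=20 f(7,5)=7 f(7,7)=1
t=8: f(8,0)=42 f(8,2)=48 f(8,4)=27 f(8,6)=8 f(8,8)=1
t=9: f(9,-1)=42 f(9,1)=90 f(9,3)=75 f(9,5)=35 f(9,7)=9 f(9,9)=1
t=10: f(10,0)=132 f(10,2)=165 f(10,4)=110 f(10,6)=44 f(10,8)=10 f(10,10)=1
t=11: f(11,-1)=132 f(11,1)=297 f(11,3)=275 f(11,5)=154 f(11,7)=54 f(11,9)=11 f(11,11)=1
t=12: f(12,0)=429 f(12,2)=572 f(12,4)=429 f(12,6)=208 f(12,8)=65 f(12,10)=12 f(12,12)=1
t=13: f(13,-1)=429 f(13,1)=1001 f(13,3)=1001 f(13,5)=637 f(13,7)=273 f(13,9)=77 f(13,11)=13 f(13,13)=1
t=14: f(14,0)=1430 f(14,2)=2002 f(14,4)=1638 f(14,6)=910 f(14,8)=350 f(14,10)=90 f(14,12)=14 f(14,14)=1
t=15: f(15,-1)=1430 f(15,1)=3432 f(15,3)=3640 f(15,5)=2548 f(15,7)=1260 f(15,9)=440 f(15,11)=104 f(15,13)=15 f(15,15)=1
t=16: f(16,0)=4862 f(16,2)=7072 f(16,4)=6188 f(16,6)=3808 f(16,8)=1700 f(16,10)=544 f(16,12)=119 f(16,14)=16 f(16,16)=1
t=17: f(17,-1)=4862 f(17,1)=11934 f(17,3)=13260 f(17,5)=9996 f(17,7)=5508 f(17,9)=2244 f(17,11)=663 f(17,13)=135 f(17,15)=17 f(17,17)=1
t=18: f(18,0)=16796 f(18,2)=25194 f(18,4)=23256 f(18,6)=15504 f(18,8)=7752 f(18,10)=2907 f(18,12)=798 f(18,14)=152 f(18,16)=18 f(18,18)=1
t=19: f(19,-1)=16796 f(19,1)=41990 f(19,3)=48450 f(19,5)=38760 f(19,7)=23256 f(19,9)=10659 f(19,11)=3705 f(19,13)=950 f(19,15)=170 f(19,17)=19 f(19,19)=1
t=20: f(20,0)=58786 f(20,2)=90440 f(20,4)=87210 f(20,6)=62016 f(20,8)=33915 f(20,10)=14364 f(20,12)=4655 f(20,14)=1120 f(20,16)=189 f(20,18)=20 f(20,20)=1
t=21: f(21,-1)=58786 f(21,1)=149226 f(21,3)=177650 f(21,5)=149226 f(21,7)=95931 f(21,9)=48279 f(21,11)=19019 f(21,13)=5775 f(21,15)=1309 f(21,17)=209 f(21,19)=21 f(21,21)=1
t=22: f(22,0)=208012 f(22,2)=326876 f(22,4)=326876 f(22,6)=245157 f(22,8)=144210 f(22,10)=67298 f(22,12)=24794 f(22,14)=7084 f(22,16)=1518 f(22,18)=230 f(22,20)=22 f(22,22)=1
t=23: f(23,-1)=208012 f(23,1)=534888 f(23,3)=653752 f(23,5)=572033 f(23,7)=389367 f(23,9)=211508 f(23,11)=92092 f(23,13)=31878 f(23,15)=8602 f(23,17)=1748 f(23,19)=252 f(23,21)=23 f(23,23)=1
t=24: f(24,0)=742900 f(24,2)=1188640 f(24,4)=1225785 f(24,6)=961400 f(24,8)=600875 f(24,10)=303600 f(24,12)=123970 f(24,14)=40480 f(24,16)=10350 f(24,18)=2000 f(24,20)=275 f(24,22)=24 f(24,24)=1
t=25: f(25,-1)=742900 f(25,1)=1931540 f(25,3)=2414425 f(25,5)=2187185 f(25,7)=1562275 f(25,9)=904475 f(25,11)=427570 f(25,13)=164450 f(25,15)=50830 f(25,17)=12350 f(25,19)=2275 f(25,21)=299 f(25,23)=25 f(25,25)=1
t=26: f(26,0)=2674440 f(26,2)=4345965 f(26,4)=4601610 f(26,6)=3749460 f(26,8)=2466750 f(26,10)=1332045 f(26,12)=592020 f(26,14)=215280 f(26,16)=63180 f(26,18)=14625 f(26,20)=2574 f(26,22)=324 f(26,24)=26 f(26,26)=1
t=27: f(27,-1)=2674440 f(27,1)=7020405 f(27,3)=8947575 f(27,5)=8351070 f(27,7)=6216210 f(27,9)=3798795 f(27,11)=1924065 f(27,13)=807300 f(27,15)=278460 f(27,17)=77805 f(27,19)=17199 f(27,21)=2898 f(27,23)=350 f(27,25)=27 f(27,27)=1
Σ_s f(27,s) = 40116600
P = 40116600/134217728 = 5014575/16777216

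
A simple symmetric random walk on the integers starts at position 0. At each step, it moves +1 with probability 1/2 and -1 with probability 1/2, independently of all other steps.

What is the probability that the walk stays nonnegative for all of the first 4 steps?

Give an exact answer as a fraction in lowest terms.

Answer: 3/8

Derivation:
Let f(t,s) = #length-t paths at position s with S_1..S_t all ≥ 0.
f(t,s) = f(t-1,s-1) + f(t-1,s+1) for s ≥ 0; f(t,s) = 0 for s < 0.
t=0: f(0,0)=1
t=1: f(1,1)=1
t=2: f(2,0)=1 f(2,2)=1
t=3: f(3,1)=2 f(3,3)=1
t=4: f(4,0)=2 f(4,2)=3 f(4,4)=1
Σ_s f(4,s) = 6
P = 6/16 = 3/8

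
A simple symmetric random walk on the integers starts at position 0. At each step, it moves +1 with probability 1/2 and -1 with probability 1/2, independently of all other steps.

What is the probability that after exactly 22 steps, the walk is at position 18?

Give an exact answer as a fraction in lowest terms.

To reach position 18 after 22 steps: need 20 steps of +1 and 2 of -1.
Favorable paths: C(22,20) = 231
Total paths: 2^22 = 4194304
P = 231/4194304 = 231/4194304

Answer: 231/4194304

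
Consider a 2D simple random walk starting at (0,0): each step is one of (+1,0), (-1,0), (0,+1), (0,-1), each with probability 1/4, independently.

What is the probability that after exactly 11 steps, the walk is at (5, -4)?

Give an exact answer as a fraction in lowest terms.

Answer: 2541/2097152

Derivation:
Let h be the number of horizontal steps (so 11-h are vertical). To end at (5,-4) need (h+5)/2 right-steps and ((11-h)-4)/2 up-steps.
Sum over h with 5 ≤ h ≤ 7, h ≡ 1 (mod 2), 11-h ≡ 0 (mod 2):
h=5: C(11,5)·C(5,5)·C(6,1) = 462·1·6 = 2772
h=7: C(11,7)·C(7,6)·C(4,0) = 330·7·1 = 2310
Total favorable: 5082
Total paths: 4^11 = 4194304
P = 5082/4194304 = 2541/2097152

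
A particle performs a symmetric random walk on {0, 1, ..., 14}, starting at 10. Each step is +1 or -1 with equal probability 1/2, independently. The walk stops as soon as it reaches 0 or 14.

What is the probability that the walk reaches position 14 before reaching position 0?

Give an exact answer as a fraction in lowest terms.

Answer: 5/7

Derivation:
Symmetric walk (p = 1/2): the harmonic-function argument gives P(hit 14 before 0 | start at 10) = a/N.
P = 10/14 = 5/7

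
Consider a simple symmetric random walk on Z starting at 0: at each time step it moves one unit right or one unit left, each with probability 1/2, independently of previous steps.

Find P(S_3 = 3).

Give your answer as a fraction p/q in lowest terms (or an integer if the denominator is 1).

Answer: 1/8

Derivation:
To reach position 3 after 3 steps: need 3 steps of +1 and 0 of -1.
Favorable paths: C(3,3) = 1
Total paths: 2^3 = 8
P = 1/8 = 1/8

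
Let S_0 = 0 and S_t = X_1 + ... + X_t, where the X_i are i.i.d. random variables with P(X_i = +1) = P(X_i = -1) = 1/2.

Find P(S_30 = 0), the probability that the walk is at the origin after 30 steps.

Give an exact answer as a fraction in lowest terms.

To return to 0 after 30 steps: need exactly 15 steps of +1 and 15 of -1.
Favorable paths: C(30,15) = 155117520
Total paths: 2^30 = 1073741824
P = 155117520/1073741824 = 9694845/67108864

Answer: 9694845/67108864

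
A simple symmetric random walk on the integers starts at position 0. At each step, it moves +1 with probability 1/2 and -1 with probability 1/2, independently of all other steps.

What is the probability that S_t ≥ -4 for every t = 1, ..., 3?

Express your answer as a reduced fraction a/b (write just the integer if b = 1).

Let f(t,s) = #length-t paths at position s with S_1..S_t all ≥ -4.
f(t,s) = f(t-1,s-1) + f(t-1,s+1) for s ≥ -4; f(t,s) = 0 for s < -4.
t=0: f(0,0)=1
t=1: f(1,-1)=1 f(1,1)=1
t=2: f(2,-2)=1 f(2,0)=2 f(2,2)=1
t=3: f(3,-3)=1 f(3,-1)=3 f(3,1)=3 f(3,3)=1
Σ_s f(3,s) = 8
P = 8/8 = 1

Answer: 1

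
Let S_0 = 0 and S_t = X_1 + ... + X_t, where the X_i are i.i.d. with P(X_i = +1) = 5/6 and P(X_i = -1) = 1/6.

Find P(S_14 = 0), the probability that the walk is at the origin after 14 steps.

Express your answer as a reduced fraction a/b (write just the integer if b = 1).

Answer: 11171875/3265173504

Derivation:
To be at 0 after 14 steps: need exactly 7 steps of +1 and 7 of -1.
Number of such sequences: C(14,7) = 3432
Each has probability (5/6)^7 · (1/6)^7 = 78125/78364164096
P = 3432 · 78125/78364164096 = 11171875/3265173504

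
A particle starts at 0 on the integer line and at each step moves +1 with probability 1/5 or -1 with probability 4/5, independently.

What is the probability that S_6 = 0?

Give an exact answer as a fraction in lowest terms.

To be at 0 after 6 steps: need exactly 3 steps of +1 and 3 of -1.
Number of such sequences: C(6,3) = 20
Each has probability (1/5)^3 · (4/5)^3 = 64/15625
P = 20 · 64/15625 = 256/3125

Answer: 256/3125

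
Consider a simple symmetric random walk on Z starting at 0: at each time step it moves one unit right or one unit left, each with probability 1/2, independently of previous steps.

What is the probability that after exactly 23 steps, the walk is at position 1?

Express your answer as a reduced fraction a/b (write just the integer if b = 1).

Answer: 676039/4194304

Derivation:
To reach position 1 after 23 steps: need 12 steps of +1 and 11 of -1.
Favorable paths: C(23,12) = 1352078
Total paths: 2^23 = 8388608
P = 1352078/8388608 = 676039/4194304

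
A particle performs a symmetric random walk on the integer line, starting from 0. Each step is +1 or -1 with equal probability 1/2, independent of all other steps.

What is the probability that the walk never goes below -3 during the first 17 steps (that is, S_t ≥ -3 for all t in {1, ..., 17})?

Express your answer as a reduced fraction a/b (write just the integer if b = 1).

Answer: 21879/32768

Derivation:
Let f(t,s) = #length-t paths at position s with S_1..S_t all ≥ -3.
f(t,s) = f(t-1,s-1) + f(t-1,s+1) for s ≥ -3; f(t,s) = 0 for s < -3.
t=0: f(0,0)=1
t=1: f(1,-1)=1 f(1,1)=1
t=2: f(2,-2)=1 f(2,0)=2 f(2,2)=1
t=3: f(3,-3)=1 f(3,-1)=3 f(3,1)=3 f(3,3)=1
t=4: f(4,-2)=4 f(4,0)=6 f(4,2)=4 f(4,4)=1
t=5: f(5,-3)=4 f(5,-1)=10 f(5,1)=10 f(5,3)=5 f(5,5)=1
t=6: f(6,-2)=14 f(6,0)=20 f(6,2)=15 f(6,4)=6 f(6,6)=1
t=7: f(7,-3)=14 f(7,-1)=34 f(7,1)=35 f(7,3)=21 f(7,5)=7 f(7,7)=1
t=8: f(8,-2)=48 f(8,0)=69 f(8,2)=56 f(8,4)=28 f(8,6)=8 f(8,8)=1
t=9: f(9,-3)=48 f(9,-1)=117 f(9,1)=125 f(9,3)=84 f(9,5)=36 f(9,7)=9 f(9,9)=1
t=10: f(10,-2)=165 f(10,0)=242 f(10,2)=209 f(10,4)=120 f(10,6)=45 f(10,8)=10 f(10,10)=1
t=11: f(11,-3)=165 f(11,-1)=407 f(11,1)=451 f(11,3)=329 f(11,5)=165 f(11,7)=55 f(11,9)=11 f(11,11)=1
t=12: f(12,-2)=572 f(12,0)=858 f(12,2)=780 f(12,4)=494 f(12,6)=220 f(12,8)=66 f(12,10)=12 f(12,12)=1
t=13: f(13,-3)=572 f(13,-1)=1430 f(13,1)=1638 f(13,3)=1274 f(13,5)=714 f(13,7)=286 f(13,9)=78 f(13,11)=13 f(13,13)=1
t=14: f(14,-2)=2002 f(14,0)=3068 f(14,2)=2912 f(14,4)=1988 f(14,6)=1000 f(14,8)=364 f(14,10)=91 f(14,12)=14 f(14,14)=1
t=15: f(15,-3)=2002 f(15,-1)=5070 f(15,1)=5980 f(15,3)=4900 f(15,5)=2988 f(15,7)=1364 f(15,9)=455 f(15,11)=105 f(15,13)=15 f(15,15)=1
t=16: f(16,-2)=7072 f(16,0)=11050 f(16,2)=10880 f(16,4)=7888 f(16,6)=4352 f(16,8)=1819 f(16,10)=560 f(16,12)=120 f(16,14)=16 f(16,16)=1
t=17: f(17,-3)=7072 f(17,-1)=18122 f(17,1)=21930 f(17,3)=18768 f(17,5)=12240 f(17,7)=6171 f(17,9)=2379 f(17,11)=680 f(17,13)=136 f(17,15)=17 f(17,17)=1
Σ_s f(17,s) = 87516
P = 87516/131072 = 21879/32768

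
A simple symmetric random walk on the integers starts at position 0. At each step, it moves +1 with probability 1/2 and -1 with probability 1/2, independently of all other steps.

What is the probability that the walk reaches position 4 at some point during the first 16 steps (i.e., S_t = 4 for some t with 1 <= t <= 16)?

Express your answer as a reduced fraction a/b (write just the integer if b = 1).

Answer: 10889/32768

Derivation:
Count via complement. Let g(t,s) = #length-t paths at position s with S_1..S_t all ≠ 4.
g(t,s) = g(t-1,s-1) + g(t-1,s+1) for s ≠ 4; g(t,4) = 0.
t=0: g(0,0)=1
t=1: g(1,-1)=1 g(1,1)=1
t=2: g(2,-2)=1 g(2,0)=2 g(2,2)=1
t=3: g(3,-3)=1 g(3,-1)=3 g(3,1)=3 g(3,3)=1
t=4: g(4,-4)=1 g(4,-2)=4 g(4,0)=6 g(4,2)=4
t=5: g(5,-5)=1 g(5,-3)=5 g(5,-1)=10 g(5,1)=10 g(5,3)=4
t=6: g(6,-6)=1 g(6,-4)=6 g(6,-2)=15 g(6,0)=20 g(6,2)=14
t=7: g(7,-7)=1 g(7,-5)=7 g(7,-3)=21 g(7,-1)=35 g(7,1)=34 g(7,3)=14
t=8: g(8,-8)=1 g(8,-6)=8 g(8,-4)=28 g(8,-2)=56 g(8,0)=69 g(8,2)=48
t=9: g(9,-9)=1 g(9,-7)=9 g(9,-5)=36 g(9,-3)=84 g(9,-1)=125 g(9,1)=117 g(9,3)=48
t=10: g(10,-10)=1 g(10,-8)=10 g(10,-6)=45 g(10,-4)=120 g(10,-2)=209 g(10,0)=242 g(10,2)=165
t=11: g(11,-11)=1 g(11,-9)=11 g(11,-7)=55 g(11,-5)=165 g(11,-3)=329 g(11,-1)=451 g(11,1)=407 g(11,3)=165
t=12: g(12,-12)=1 g(12,-10)=12 g(12,-8)=66 g(12,-6)=220 g(12,-4)=494 g(12,-2)=780 g(12,0)=858 g(12,2)=572
t=13: g(13,-13)=1 g(13,-11)=13 g(13,-9)=78 g(13,-7)=286 g(13,-5)=714 g(13,-3)=1274 g(13,-1)=1638 g(13,1)=1430 g(13,3)=572
t=14: g(14,-14)=1 g(14,-12)=14 g(14,-10)=91 g(14,-8)=364 g(14,-6)=1000 g(14,-4)=1988 g(14,-2)=2912 g(14,0)=3068 g(14,2)=2002
t=15: g(15,-15)=1 g(15,-13)=15 g(15,-11)=105 g(15,-9)=455 g(15,-7)=1364 g(15,-5)=2988 g(15,-3)=4900 g(15,-1)=5980 g(15,1)=5070 g(15,3)=2002
t=16: g(16,-16)=1 g(16,-14)=16 g(16,-12)=120 g(16,-10)=560 g(16,-8)=1819 g(16,-6)=4352 g(16,-4)=7888 g(16,-2)=10880 g(16,0)=11050 g(16,2)=7072
Paths never hitting 4: Σ_s g(16,s) = 43758
Paths hitting 4: 2^16 - 43758 = 21778
P = 21778/65536 = 10889/32768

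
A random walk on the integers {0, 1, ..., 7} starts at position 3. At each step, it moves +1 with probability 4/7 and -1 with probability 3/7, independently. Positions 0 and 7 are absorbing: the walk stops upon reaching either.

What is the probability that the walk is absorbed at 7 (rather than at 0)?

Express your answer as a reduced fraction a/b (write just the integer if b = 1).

Answer: 9472/14197

Derivation:
Biased walk: p = 4/7, q = 3/7, r = q/p = 3/4
Gambler's ruin: P(hit 7 before 0 | start at 3) = (1 - r^a)/(1 - r^N)
r^3 = 27/64; r^7 = 2187/16384
P = (1 - 27/64) / (1 - 2187/16384) = 37/64 / 14197/16384 = 9472/14197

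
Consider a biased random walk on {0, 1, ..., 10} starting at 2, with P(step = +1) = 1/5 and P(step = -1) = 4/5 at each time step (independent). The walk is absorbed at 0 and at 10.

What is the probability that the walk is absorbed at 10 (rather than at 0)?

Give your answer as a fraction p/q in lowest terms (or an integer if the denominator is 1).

Biased walk: p = 1/5, q = 4/5, r = q/p = 4
Gambler's ruin: P(hit 10 before 0 | start at 2) = (1 - r^a)/(1 - r^N)
r^2 = 16; r^10 = 1048576
P = (1 - 16) / (1 - 1048576) = -15 / -1048575 = 1/69905

Answer: 1/69905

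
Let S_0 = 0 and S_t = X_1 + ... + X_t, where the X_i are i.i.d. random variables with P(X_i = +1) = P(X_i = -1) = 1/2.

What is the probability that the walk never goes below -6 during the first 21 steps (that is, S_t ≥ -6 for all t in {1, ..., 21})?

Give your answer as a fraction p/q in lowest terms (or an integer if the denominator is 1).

Answer: 227069/262144

Derivation:
Let f(t,s) = #length-t paths at position s with S_1..S_t all ≥ -6.
f(t,s) = f(t-1,s-1) + f(t-1,s+1) for s ≥ -6; f(t,s) = 0 for s < -6.
t=0: f(0,0)=1
t=1: f(1,-1)=1 f(1,1)=1
t=2: f(2,-2)=1 f(2,0)=2 f(2,2)=1
t=3: f(3,-3)=1 f(3,-1)=3 f(3,1)=3 f(3,3)=1
t=4: f(4,-4)=1 f(4,-2)=4 f(4,0)=6 f(4,2)=4 f(4,4)=1
t=5: f(5,-5)=1 f(5,-3)=5 f(5,-1)=10 f(5,1)=10 f(5,3)=5 f(5,5)=1
t=6: f(6,-6)=1 f(6,-4)=6 f(6,-2)=15 f(6,0)=20 f(6,2)=15 f(6,4)=6 f(6,6)=1
t=7: f(7,-5)=7 f(7,-3)=21 f(7,-1)=35 f(7,1)=35 f(7,3)=21 f(7,5)=7 f(7,7)=1
t=8: f(8,-6)=7 f(8,-4)=28 f(8,-2)=56 f(8,0)=70 f(8,2)=56 f(8,4)=28 f(8,6)=8 f(8,8)=1
t=9: f(9,-5)=35 f(9,-3)=84 f(9,-1)=126 f(9,1)=126 f(9,3)=84 f(9,5)=36 f(9,7)=9 f(9,9)=1
t=10: f(10,-6)=35 f(10,-4)=119 f(10,-2)=210 f(10,0)=252 f(10,2)=210 f(10,4)=120 f(10,6)=45 f(10,8)=10 f(10,10)=1
t=11: f(11,-5)=154 f(11,-3)=329 f(11,-1)=462 f(11,1)=462 f(11,3)=330 f(11,5)=165 f(11,7)=55 f(11,9)=11 f(11,11)=1
t=12: f(12,-6)=154 f(12,-4)=483 f(12,-2)=791 f(12,0)=924 f(12,2)=792 f(12,4)=495 f(12,6)=220 f(12,8)=66 f(12,10)=12 f(12,12)=1
t=13: f(13,-5)=637 f(13,-3)=1274 f(13,-1)=1715 f(13,1)=1716 f(13,3)=1287 f(13,5)=715 f(13,7)=286 f(13,9)=78 f(13,11)=13 f(13,13)=1
t=14: f(14,-6)=637 f(14,-4)=1911 f(14,-2)=2989 f(14,0)=3431 f(14,2)=3003 f(14,4)=2002 f(14,6)=1001 f(14,8)=364 f(14,10)=91 f(14,12)=14 f(14,14)=1
t=15: f(15,-5)=2548 f(15,-3)=4900 f(15,-1)=6420 f(15,1)=6434 f(15,3)=5005 f(15,5)=3003 f(15,7)=1365 f(15,9)=455 f(15,11)=105 f(15,13)=15 f(15,15)=1
t=16: f(16,-6)=2548 f(16,-4)=7448 f(16,-2)=11320 f(16,0)=12854 f(16,2)=11439 f(16,4)=8008 f(16,6)=4368 f(16,8)=1820 f(16,10)=560 f(16,12)=120 f(16,14)=16 f(16,16)=1
t=17: f(17,-5)=9996 f(17,-3)=18768 f(17,-1)=24174 f(17,1)=24293 f(17,3)=19447 f(17,5)=12376 f(17,7)=6188 f(17,9)=2380 f(17,11)=680 f(17,13)=136 f(17,15)=17 f(17,17)=1
t=18: f(18,-6)=9996 f(18,-4)=28764 f(18,-2)=42942 f(18,0)=48467 f(18,2)=43740 f(18,4)=31823 f(18,6)=18564 f(18,8)=8568 f(18,10)=3060 f(18,12)=816 f(18,14)=153 f(18,16)=18 f(18,18)=1
t=19: f(19,-5)=38760 f(19,-3)=71706 f(19,-1)=91409 f(19,1)=92207 f(19,3)=75563 f(19,5)=50387 f(19,7)=27132 f(19,9)=11628 f(19,11)=3876 f(19,13)=969 f(19,15)=171 f(19,17)=19 f(19,19)=1
t=20: f(20,-6)=38760 f(20,-4)=110466 f(20,-2)=163115 f(20,0)=183616 f(20,2)=167770 f(20,4)=125950 f(20,6)=77519 f(20,8)=38760 f(20,10)=15504 f(20,12)=4845 f(20,14)=1140 f(20,16)=190 f(20,18)=20 f(20,20)=1
t=21: f(21,-5)=149226 f(21,-3)=273581 f(21,-1)=346731 f(21,1)=351386 f(21,3)=293720 f(21,5)=203469 f(21,7)=116279 f(21,9)=54264 f(21,11)=20349 f(21,13)=5985 f(21,15)=1330 f(21,17)=210 f(21,19)=21 f(21,21)=1
Σ_s f(21,s) = 1816552
P = 1816552/2097152 = 227069/262144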